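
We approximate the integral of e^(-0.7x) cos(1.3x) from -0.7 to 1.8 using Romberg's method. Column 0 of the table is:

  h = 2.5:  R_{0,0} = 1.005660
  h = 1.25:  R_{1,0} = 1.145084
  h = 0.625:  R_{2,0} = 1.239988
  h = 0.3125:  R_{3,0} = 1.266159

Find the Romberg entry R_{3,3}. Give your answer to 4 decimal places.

Richardson extrapolation on the trapezoidal column (denominator 4−1=3):
R_{1,1} = 1.145084 + (1.145084 − 1.005660)/3 = 1.191559
R_{2,1} = 1.239988 + (1.239988 − 1.145084)/3 = 1.271623
R_{3,1} = (4·1.266159 − 1.239988) / 3 = 1.274883
R_{2,2} = 1.271623 + (1.271623 − 1.191559)/15 = 1.276961
R_{3,2} = (16·1.274883 − 1.271623) / 15 = 1.275100
R_{3,3} = (64·1.275100 − 1.276961) / 63 = 1.275070

1.2751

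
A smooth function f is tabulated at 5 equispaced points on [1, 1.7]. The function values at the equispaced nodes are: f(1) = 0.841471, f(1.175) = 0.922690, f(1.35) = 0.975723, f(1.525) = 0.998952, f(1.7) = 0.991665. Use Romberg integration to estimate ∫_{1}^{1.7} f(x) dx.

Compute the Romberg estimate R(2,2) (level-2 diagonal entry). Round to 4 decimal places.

R(0,0) (trapezoid, 1 panel, h=0.7000): 0.641598
R(1,0) (trapezoid, 2 panels, h=0.3500): 0.662302
R(2,0) (trapezoid, 4 panels, h=0.1750): 0.667438
R(1,1) = 0.662302 + (0.662302 − 0.641598)/3 = 0.669203
R(2,1) = 0.667438 + (0.667438 − 0.662302)/3 = 0.669150
R(2,2) = 0.669150 + (0.669150 − 0.669203)/15 = 0.669146

0.6691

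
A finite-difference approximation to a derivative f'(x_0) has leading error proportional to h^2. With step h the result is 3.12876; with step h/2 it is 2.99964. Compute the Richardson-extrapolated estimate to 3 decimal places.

The leading error scales as h^2; refining by a factor of 2 reduces it by 2^2 = 4.
Extrapolated value = (4·A(h/2) − A(h)) / (4 − 1)
= (4·2.99964 − 3.12876) / 3
= 8.86980 / 3 = 2.95660

2.957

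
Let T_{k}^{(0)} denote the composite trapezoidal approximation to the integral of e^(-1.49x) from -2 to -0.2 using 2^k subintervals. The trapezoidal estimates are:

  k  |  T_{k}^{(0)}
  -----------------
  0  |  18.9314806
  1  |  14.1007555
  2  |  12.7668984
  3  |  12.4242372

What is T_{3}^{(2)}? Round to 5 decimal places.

Richardson extrapolation on the trapezoidal column (denominator 4−1=3):
T_{2}^{(1)} = (4·12.7668984 − 14.1007555) / 3 = 12.3222794
T_{3}^{(1)} = 12.4242372 + (12.4242372 − 12.7668984)/3 = 12.3100168
T_{3}^{(2)} = (16·12.3100168 − 12.3222794) / 15 = 12.3091993

12.30920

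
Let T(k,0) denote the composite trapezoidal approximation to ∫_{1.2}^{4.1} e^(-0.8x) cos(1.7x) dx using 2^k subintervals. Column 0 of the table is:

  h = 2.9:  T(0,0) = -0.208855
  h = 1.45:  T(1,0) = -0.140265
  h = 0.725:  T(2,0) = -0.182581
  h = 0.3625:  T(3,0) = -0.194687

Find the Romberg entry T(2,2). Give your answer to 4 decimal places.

T(1,1) = (4·(-0.140265) − (-0.208855)) / 3 = -0.117402
T(2,1) = (4·(-0.182581) − (-0.140265)) / 3 = -0.196686
T(2,2) = (16·(-0.196686) − (-0.117402)) / 15 = -0.201972

-0.2020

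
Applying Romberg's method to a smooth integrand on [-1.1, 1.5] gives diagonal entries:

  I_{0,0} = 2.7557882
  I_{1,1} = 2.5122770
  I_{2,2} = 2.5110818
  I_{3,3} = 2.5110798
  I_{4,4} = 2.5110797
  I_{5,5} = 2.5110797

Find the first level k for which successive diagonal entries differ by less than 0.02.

k = 2

|I_{1,1} − I_{0,0}| = 0.2435112 ≥ 0.02
|I_{2,2} − I_{1,1}| = 0.0011952 < 0.02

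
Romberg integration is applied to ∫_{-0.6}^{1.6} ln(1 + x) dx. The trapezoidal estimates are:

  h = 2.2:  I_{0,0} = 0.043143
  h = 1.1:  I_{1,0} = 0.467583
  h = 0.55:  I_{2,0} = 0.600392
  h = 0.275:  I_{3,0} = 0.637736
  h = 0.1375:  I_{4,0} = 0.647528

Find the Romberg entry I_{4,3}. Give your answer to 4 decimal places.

I_{2,1} = (4·0.600392 − 0.467583) / 3 = 0.644662
I_{3,1} = 0.637736 + (0.637736 − 0.600392)/3 = 0.650184
I_{4,1} = 0.647528 + (0.647528 − 0.637736)/3 = 0.650792
I_{3,2} = 0.650184 + (0.650184 − 0.644662)/15 = 0.650552
I_{4,2} = 0.650792 + (0.650792 − 0.650184)/15 = 0.650833
I_{4,3} = (64·0.650833 − 0.650552) / 63 = 0.650837

0.6508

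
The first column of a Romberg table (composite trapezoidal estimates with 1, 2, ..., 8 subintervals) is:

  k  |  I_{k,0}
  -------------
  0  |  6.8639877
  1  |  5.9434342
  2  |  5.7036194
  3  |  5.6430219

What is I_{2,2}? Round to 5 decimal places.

I_{1,1} = (4·5.9434342 − 6.8639877) / 3 = 5.6365830
I_{2,1} = 5.7036194 + (5.7036194 − 5.9434342)/3 = 5.6236811
I_{2,2} = (16·5.6236811 − 5.6365830) / 15 = 5.6228210
(Column j=1 coincides with Simpson's rule on the same nodes.)

5.62282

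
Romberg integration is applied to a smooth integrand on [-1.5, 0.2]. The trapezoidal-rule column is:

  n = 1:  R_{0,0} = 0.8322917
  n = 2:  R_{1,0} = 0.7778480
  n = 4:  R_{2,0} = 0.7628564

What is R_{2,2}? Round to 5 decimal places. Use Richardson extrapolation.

Richardson extrapolation on the trapezoidal column (denominator 4−1=3):
R_{1,1} = (4·0.7778480 − 0.8322917) / 3 = 0.7597001
R_{2,1} = 0.7628564 + (0.7628564 − 0.7778480)/3 = 0.7578592
R_{2,2} = (16·0.7578592 − 0.7597001) / 15 = 0.7577365
(Column j=1 coincides with Simpson's rule on the same nodes.)

0.75774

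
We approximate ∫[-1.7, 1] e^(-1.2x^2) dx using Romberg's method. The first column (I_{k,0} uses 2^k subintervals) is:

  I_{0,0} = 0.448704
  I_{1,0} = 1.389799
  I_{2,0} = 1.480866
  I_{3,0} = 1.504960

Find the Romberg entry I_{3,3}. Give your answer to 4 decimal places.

Richardson extrapolation on the trapezoidal column (denominator 4−1=3):
I_{1,1} = 1.389799 + (1.389799 − 0.448704)/3 = 1.703497
I_{2,1} = (4·1.480866 − 1.389799) / 3 = 1.511222
I_{3,1} = 1.504960 + (1.504960 − 1.480866)/3 = 1.512991
I_{2,2} = 1.511222 + (1.511222 − 1.703497)/15 = 1.498404
I_{3,2} = 1.512991 + (1.512991 − 1.511222)/15 = 1.513109
I_{3,3} = 1.513109 + (1.513109 − 1.498404)/63 = 1.513342
(Column j=1 coincides with Simpson's rule on the same nodes.)

1.5133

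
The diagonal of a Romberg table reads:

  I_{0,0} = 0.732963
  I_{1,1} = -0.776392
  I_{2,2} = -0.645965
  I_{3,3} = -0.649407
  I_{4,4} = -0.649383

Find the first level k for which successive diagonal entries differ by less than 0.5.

|I_{1,1} − I_{0,0}| = 1.509355 ≥ 0.5
|I_{2,2} − I_{1,1}| = 0.130427 < 0.5

k = 2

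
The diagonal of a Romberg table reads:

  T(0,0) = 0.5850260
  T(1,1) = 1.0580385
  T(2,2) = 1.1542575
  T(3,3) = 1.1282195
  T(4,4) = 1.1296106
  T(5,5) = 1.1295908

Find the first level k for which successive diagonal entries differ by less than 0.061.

|T(1,1) − T(0,0)| = 0.4730125 ≥ 0.061
|T(2,2) − T(1,1)| = 0.0962190 ≥ 0.061
|T(3,3) − T(2,2)| = 0.0260380 < 0.061

k = 3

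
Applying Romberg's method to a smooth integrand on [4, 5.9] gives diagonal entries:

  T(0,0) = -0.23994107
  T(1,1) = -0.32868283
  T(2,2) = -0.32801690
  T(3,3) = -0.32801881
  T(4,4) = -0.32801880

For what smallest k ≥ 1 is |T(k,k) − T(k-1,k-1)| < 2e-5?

|T(1,1) − T(0,0)| = 0.08874176 ≥ 2e-5
|T(2,2) − T(1,1)| = 0.00066593 ≥ 2e-5
|T(3,3) − T(2,2)| = 0.00000191 < 2e-5

k = 3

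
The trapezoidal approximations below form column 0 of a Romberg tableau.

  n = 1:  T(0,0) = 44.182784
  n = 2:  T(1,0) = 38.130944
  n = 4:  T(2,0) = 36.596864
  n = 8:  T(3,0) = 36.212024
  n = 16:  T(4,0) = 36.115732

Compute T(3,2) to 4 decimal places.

Richardson extrapolation on the trapezoidal column (denominator 4−1=3):
T(2,1) = 36.596864 + (36.596864 − 38.130944)/3 = 36.085504
T(3,1) = 36.212024 + (36.212024 − 36.596864)/3 = 36.083744
T(3,2) = (16·36.083744 − 36.085504) / 15 = 36.083627

36.0836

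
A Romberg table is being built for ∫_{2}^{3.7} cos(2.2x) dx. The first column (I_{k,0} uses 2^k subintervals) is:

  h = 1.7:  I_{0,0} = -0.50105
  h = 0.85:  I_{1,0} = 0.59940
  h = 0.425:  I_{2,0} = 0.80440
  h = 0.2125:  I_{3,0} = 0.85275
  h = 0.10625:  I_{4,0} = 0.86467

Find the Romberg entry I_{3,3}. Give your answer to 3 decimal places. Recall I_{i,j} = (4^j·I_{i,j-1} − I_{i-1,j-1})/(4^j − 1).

Richardson extrapolation on the trapezoidal column (denominator 4−1=3):
I_{1,1} = 0.59940 + (0.59940 − (-0.50105))/3 = 0.96622
I_{2,1} = (4·0.80440 − 0.59940) / 3 = 0.87273
I_{3,1} = 0.85275 + (0.85275 − 0.80440)/3 = 0.86887
I_{2,2} = 0.87273 + (0.87273 − 0.96622)/15 = 0.86650
I_{3,2} = (16·0.86887 − 0.87273) / 15 = 0.86861
I_{3,3} = 0.86861 + (0.86861 − 0.86650)/63 = 0.86864
(Column j=1 coincides with Simpson's rule on the same nodes.)

0.869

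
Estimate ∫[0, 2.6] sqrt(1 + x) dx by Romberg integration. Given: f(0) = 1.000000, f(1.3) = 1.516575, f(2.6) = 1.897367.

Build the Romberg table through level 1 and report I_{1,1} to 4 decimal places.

I_{0,0} (trapezoid, 1 panel, h=2.6000): 3.766577
I_{1,0} (trapezoid, 2 panels, h=1.3000): 3.854836
I_{1,1} = 3.854836 + (3.854836 − 3.766577)/3 = 3.884256

3.8843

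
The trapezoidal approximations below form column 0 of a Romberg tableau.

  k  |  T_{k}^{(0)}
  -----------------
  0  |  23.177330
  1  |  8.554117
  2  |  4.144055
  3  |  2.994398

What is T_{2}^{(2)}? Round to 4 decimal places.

2.6070

T_{1}^{(1)} = (4·8.554117 − 23.177330) / 3 = 3.679713
T_{2}^{(1)} = 4.144055 + (4.144055 − 8.554117)/3 = 2.674034
T_{2}^{(2)} = 2.674034 + (2.674034 − 3.679713)/15 = 2.606989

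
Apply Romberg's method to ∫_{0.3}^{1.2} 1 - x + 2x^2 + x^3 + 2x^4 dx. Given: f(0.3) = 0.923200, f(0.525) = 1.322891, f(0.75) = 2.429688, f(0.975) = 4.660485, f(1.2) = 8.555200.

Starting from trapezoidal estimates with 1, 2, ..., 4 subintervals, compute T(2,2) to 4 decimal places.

2.8697

T(0,0) (trapezoid, 1 panel, h=0.9000): 4.265280
T(1,0) (trapezoid, 2 panels, h=0.4500): 3.226000
T(2,0) (trapezoid, 4 panels, h=0.2250): 2.959259
T(1,1) = 3.226000 + (3.226000 − 4.265280)/3 = 2.879573
T(2,1) = 2.959259 + (2.959259 − 3.226000)/3 = 2.870345
T(2,2) = 2.870345 + (2.870345 − 2.879573)/15 = 2.869730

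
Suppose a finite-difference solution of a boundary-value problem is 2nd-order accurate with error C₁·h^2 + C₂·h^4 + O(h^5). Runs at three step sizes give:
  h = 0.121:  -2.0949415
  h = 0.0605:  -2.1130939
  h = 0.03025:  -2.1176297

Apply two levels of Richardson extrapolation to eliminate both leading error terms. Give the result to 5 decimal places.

First eliminate the h^2 term (factor 2^2 = 4):
  B₁ = (4·(-2.1130939) − (-2.0949415))/3 = -2.1191447
  B₂ = (4·(-2.1176297) − (-2.1130939))/3 = -2.1191416
Then eliminate the h^4 term (factor 2^4 = 16):
  (16·(-2.1191416) − (-2.1191447))/15 = -2.1191414

-2.11914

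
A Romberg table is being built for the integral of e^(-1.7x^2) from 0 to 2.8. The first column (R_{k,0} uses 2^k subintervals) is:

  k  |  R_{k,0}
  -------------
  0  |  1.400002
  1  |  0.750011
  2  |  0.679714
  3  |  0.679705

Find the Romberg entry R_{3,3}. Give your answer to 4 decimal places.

0.6815

R_{1,1} = 0.750011 + (0.750011 − 1.400002)/3 = 0.533347
R_{2,1} = 0.679714 + (0.679714 − 0.750011)/3 = 0.656282
R_{3,1} = 0.679705 + (0.679705 − 0.679714)/3 = 0.679702
R_{2,2} = 0.656282 + (0.656282 − 0.533347)/15 = 0.664478
R_{3,2} = 0.679702 + (0.679702 − 0.656282)/15 = 0.681263
R_{3,3} = 0.681263 + (0.681263 − 0.664478)/63 = 0.681529
(Column j=1 coincides with Simpson's rule on the same nodes.)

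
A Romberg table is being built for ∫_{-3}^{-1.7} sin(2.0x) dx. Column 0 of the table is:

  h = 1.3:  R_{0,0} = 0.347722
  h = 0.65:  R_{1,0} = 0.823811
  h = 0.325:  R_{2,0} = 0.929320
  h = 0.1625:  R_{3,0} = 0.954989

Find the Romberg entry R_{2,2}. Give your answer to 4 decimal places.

Richardson extrapolation on the trapezoidal column (denominator 4−1=3):
R_{1,1} = (4·0.823811 − 0.347722) / 3 = 0.982507
R_{2,1} = 0.929320 + (0.929320 − 0.823811)/3 = 0.964490
R_{2,2} = (16·0.964490 − 0.982507) / 15 = 0.963289

0.9633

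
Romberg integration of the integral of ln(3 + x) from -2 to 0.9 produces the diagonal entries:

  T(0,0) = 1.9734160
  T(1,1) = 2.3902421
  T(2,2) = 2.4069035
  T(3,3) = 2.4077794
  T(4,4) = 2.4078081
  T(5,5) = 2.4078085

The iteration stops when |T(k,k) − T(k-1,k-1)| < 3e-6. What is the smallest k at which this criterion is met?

k = 5

|T(1,1) − T(0,0)| = 0.4168261 ≥ 3e-6
|T(2,2) − T(1,1)| = 0.0166614 ≥ 3e-6
|T(3,3) − T(2,2)| = 0.0008759 ≥ 3e-6
|T(4,4) − T(3,3)| = 0.0000287 ≥ 3e-6
|T(5,5) − T(4,4)| = 0.0000004 < 3e-6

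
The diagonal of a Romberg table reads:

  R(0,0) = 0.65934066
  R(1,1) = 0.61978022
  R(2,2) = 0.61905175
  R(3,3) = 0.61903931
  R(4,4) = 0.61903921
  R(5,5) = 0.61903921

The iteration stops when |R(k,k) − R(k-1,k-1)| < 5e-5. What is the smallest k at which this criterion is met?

|R(1,1) − R(0,0)| = 0.03956044 ≥ 5e-5
|R(2,2) − R(1,1)| = 0.00072847 ≥ 5e-5
|R(3,3) − R(2,2)| = 0.00001244 < 5e-5

k = 3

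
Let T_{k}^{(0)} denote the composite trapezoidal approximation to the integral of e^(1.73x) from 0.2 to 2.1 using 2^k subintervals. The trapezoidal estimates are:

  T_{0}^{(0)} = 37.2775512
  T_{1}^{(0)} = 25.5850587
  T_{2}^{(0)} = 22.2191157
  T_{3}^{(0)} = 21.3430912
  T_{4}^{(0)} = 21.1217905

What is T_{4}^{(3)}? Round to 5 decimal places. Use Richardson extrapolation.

Richardson extrapolation on the trapezoidal column (denominator 4−1=3):
T_{2}^{(1)} = 22.2191157 + (22.2191157 − 25.5850587)/3 = 21.0971347
T_{3}^{(1)} = 21.3430912 + (21.3430912 − 22.2191157)/3 = 21.0510830
T_{4}^{(1)} = (4·21.1217905 − 21.3430912) / 3 = 21.0480236
T_{3}^{(2)} = 21.0510830 + (21.0510830 − 21.0971347)/15 = 21.0480129
T_{4}^{(2)} = (16·21.0480236 − 21.0510830) / 15 = 21.0478196
T_{4}^{(3)} = (64·21.0478196 − 21.0480129) / 63 = 21.0478165

21.04782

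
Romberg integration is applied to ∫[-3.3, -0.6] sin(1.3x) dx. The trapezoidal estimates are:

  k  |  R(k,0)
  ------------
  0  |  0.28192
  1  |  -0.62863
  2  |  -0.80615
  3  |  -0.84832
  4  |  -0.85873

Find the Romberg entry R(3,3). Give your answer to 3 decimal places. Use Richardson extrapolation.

-0.862

R(1,1) = (4·(-0.62863) − 0.28192) / 3 = -0.93215
R(2,1) = -0.80615 + (-0.80615 − (-0.62863))/3 = -0.86532
R(3,1) = -0.84832 + (-0.84832 − (-0.80615))/3 = -0.86238
R(2,2) = -0.86532 + (-0.86532 − (-0.93215))/15 = -0.86086
R(3,2) = -0.86238 + (-0.86238 − (-0.86532))/15 = -0.86218
R(3,3) = (64·(-0.86218) − (-0.86086)) / 63 = -0.86220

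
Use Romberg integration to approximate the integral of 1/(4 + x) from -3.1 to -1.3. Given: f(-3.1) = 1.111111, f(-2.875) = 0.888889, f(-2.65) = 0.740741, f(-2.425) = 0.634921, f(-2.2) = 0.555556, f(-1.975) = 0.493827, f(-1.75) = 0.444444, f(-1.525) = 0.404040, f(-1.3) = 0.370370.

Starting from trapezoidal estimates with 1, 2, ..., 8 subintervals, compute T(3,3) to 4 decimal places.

T(0,0) (trapezoid, 1 panel, h=1.8000): 1.333333
T(1,0) (trapezoid, 2 panels, h=0.9000): 1.166667
T(2,0) (trapezoid, 4 panels, h=0.4500): 1.116667
T(3,0) (trapezoid, 8 panels, h=0.2250): 1.103211
T(1,1) = 1.166667 + (1.166667 − 1.333333)/3 = 1.111112
T(2,1) = 1.116667 + (1.116667 − 1.166667)/3 = 1.100000
T(3,1) = 1.103211 + (1.103211 − 1.116667)/3 = 1.098726
T(2,2) = 1.100000 + (1.100000 − 1.111112)/15 = 1.099259
T(3,2) = 1.098726 + (1.098726 − 1.100000)/15 = 1.098641
T(3,3) = 1.098641 + (1.098641 − 1.099259)/63 = 1.098631

1.0986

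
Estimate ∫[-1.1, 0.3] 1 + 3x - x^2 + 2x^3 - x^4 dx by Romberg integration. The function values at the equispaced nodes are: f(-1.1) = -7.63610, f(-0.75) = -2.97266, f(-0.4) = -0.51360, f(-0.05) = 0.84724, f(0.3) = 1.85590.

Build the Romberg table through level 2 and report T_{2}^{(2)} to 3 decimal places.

-1.783

T_{0}^{(0)} (trapezoid, 1 panel, h=1.4000): -4.04614
T_{1}^{(0)} (trapezoid, 2 panels, h=0.7000): -2.38259
T_{2}^{(0)} (trapezoid, 4 panels, h=0.3500): -1.93519
T_{1}^{(1)} = -2.38259 + (-2.38259 − (-4.04614))/3 = -1.82807
T_{2}^{(1)} = -1.93519 + (-1.93519 − (-2.38259))/3 = -1.78606
T_{2}^{(2)} = -1.78606 + (-1.78606 − (-1.82807))/15 = -1.78326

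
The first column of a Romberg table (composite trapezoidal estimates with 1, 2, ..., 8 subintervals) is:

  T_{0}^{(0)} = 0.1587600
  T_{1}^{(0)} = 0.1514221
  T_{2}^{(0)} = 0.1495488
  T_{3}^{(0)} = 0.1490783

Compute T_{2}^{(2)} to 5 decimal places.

0.14892

Richardson extrapolation on the trapezoidal column (denominator 4−1=3):
T_{1}^{(1)} = 0.1514221 + (0.1514221 − 0.1587600)/3 = 0.1489761
T_{2}^{(1)} = (4·0.1495488 − 0.1514221) / 3 = 0.1489244
T_{2}^{(2)} = 0.1489244 + (0.1489244 − 0.1489761)/15 = 0.1489210
(Column j=1 coincides with Simpson's rule on the same nodes.)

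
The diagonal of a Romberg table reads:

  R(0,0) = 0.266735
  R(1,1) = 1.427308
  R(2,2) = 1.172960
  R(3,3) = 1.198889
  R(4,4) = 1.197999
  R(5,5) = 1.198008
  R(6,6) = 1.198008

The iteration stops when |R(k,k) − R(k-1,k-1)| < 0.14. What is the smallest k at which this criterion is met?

k = 3

|R(1,1) − R(0,0)| = 1.160573 ≥ 0.14
|R(2,2) − R(1,1)| = 0.254348 ≥ 0.14
|R(3,3) − R(2,2)| = 0.025929 < 0.14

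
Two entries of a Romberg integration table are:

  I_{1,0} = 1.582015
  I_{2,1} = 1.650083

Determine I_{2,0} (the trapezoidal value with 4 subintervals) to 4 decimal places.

From I_{2,1} = (4·I_{2,0} − I_{1,0})/3, solve for I_{2,0}:
4·I_{2,0} = 3·1.650083 + 1.582015 = 6.532264
I_{2,0} = 1.633066

1.6331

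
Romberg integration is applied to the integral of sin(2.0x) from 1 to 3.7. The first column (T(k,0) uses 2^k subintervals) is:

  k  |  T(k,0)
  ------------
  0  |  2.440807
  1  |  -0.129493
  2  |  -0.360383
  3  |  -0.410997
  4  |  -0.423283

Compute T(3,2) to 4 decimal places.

T(2,1) = -0.360383 + (-0.360383 − (-0.129493))/3 = -0.437346
T(3,1) = -0.410997 + (-0.410997 − (-0.360383))/3 = -0.427868
T(3,2) = -0.427868 + (-0.427868 − (-0.437346))/15 = -0.427236

-0.4272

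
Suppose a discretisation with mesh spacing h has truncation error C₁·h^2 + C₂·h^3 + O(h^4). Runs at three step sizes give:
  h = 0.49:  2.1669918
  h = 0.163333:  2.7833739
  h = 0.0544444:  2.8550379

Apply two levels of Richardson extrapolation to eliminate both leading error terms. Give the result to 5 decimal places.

First eliminate the h^2 term (factor 3^2 = 9):
  B₁ = (9·2.7833739 − 2.1669918)/8 = 2.8604217
  B₂ = (9·2.8550379 − 2.7833739)/8 = 2.8639959
Then eliminate the h^3 term (factor 3^3 = 27):
  (27·2.8639959 − 2.8604217)/26 = 2.8641334

2.86413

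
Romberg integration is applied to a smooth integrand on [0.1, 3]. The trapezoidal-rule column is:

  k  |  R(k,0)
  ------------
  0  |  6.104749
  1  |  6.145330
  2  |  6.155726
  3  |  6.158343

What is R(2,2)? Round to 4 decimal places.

6.1592

R(1,1) = (4·6.145330 − 6.104749) / 3 = 6.158857
R(2,1) = 6.155726 + (6.155726 − 6.145330)/3 = 6.159191
R(2,2) = (16·6.159191 − 6.158857) / 15 = 6.159213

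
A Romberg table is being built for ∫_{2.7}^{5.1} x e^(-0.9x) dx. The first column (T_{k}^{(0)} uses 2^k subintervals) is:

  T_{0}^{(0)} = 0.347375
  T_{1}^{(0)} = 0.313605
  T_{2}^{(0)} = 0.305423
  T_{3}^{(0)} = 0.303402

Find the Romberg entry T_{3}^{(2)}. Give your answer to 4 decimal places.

Richardson extrapolation on the trapezoidal column (denominator 4−1=3):
T_{2}^{(1)} = 0.305423 + (0.305423 − 0.313605)/3 = 0.302696
T_{3}^{(1)} = 0.303402 + (0.303402 − 0.305423)/3 = 0.302728
T_{3}^{(2)} = 0.302728 + (0.302728 − 0.302696)/15 = 0.302730

0.3027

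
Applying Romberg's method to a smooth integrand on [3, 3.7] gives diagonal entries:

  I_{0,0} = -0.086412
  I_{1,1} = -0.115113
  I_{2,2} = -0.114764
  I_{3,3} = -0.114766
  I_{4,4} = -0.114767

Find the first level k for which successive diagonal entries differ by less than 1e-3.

k = 2

|I_{1,1} − I_{0,0}| = 0.028701 ≥ 1e-3
|I_{2,2} − I_{1,1}| = 0.000349 < 1e-3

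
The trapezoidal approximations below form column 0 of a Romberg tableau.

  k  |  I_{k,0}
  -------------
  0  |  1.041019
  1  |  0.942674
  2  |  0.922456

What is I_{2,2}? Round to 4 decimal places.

0.9161

I_{1,1} = 0.942674 + (0.942674 − 1.041019)/3 = 0.909892
I_{2,1} = 0.922456 + (0.922456 − 0.942674)/3 = 0.915717
I_{2,2} = (16·0.915717 − 0.909892) / 15 = 0.916105
(Column j=1 coincides with Simpson's rule on the same nodes.)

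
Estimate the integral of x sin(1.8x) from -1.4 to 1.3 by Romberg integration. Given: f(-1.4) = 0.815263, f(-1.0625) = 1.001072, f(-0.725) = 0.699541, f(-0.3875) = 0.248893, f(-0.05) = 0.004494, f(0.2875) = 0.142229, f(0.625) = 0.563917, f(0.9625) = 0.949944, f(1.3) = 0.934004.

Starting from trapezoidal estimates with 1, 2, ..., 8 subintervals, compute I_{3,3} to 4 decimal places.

1.5355

I_{0,0} (trapezoid, 1 panel, h=2.7000): 2.361510
I_{1,0} (trapezoid, 2 panels, h=1.3500): 1.186822
I_{2,0} (trapezoid, 4 panels, h=0.6750): 1.446245
I_{3,0} (trapezoid, 8 panels, h=0.3375): 1.513594
I_{1,1} = 1.186822 + (1.186822 − 2.361510)/3 = 0.795259
I_{2,1} = 1.446245 + (1.446245 − 1.186822)/3 = 1.532719
I_{3,1} = 1.513594 + (1.513594 − 1.446245)/3 = 1.536044
I_{2,2} = 1.532719 + (1.532719 − 0.795259)/15 = 1.581883
I_{3,2} = 1.536044 + (1.536044 − 1.532719)/15 = 1.536266
I_{3,3} = 1.536266 + (1.536266 − 1.581883)/63 = 1.535542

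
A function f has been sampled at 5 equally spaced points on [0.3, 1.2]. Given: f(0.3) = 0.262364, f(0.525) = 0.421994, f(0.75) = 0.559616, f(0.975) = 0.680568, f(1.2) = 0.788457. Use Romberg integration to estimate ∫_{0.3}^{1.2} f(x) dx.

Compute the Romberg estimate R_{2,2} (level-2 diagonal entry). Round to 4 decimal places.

R_{0,0} (trapezoid, 1 panel, h=0.9000): 0.472869
R_{1,0} (trapezoid, 2 panels, h=0.4500): 0.488262
R_{2,0} (trapezoid, 4 panels, h=0.2250): 0.492207
R_{1,1} = 0.488262 + (0.488262 − 0.472869)/3 = 0.493393
R_{2,1} = 0.492207 + (0.492207 − 0.488262)/3 = 0.493522
R_{2,2} = 0.493522 + (0.493522 − 0.493393)/15 = 0.493531

0.4935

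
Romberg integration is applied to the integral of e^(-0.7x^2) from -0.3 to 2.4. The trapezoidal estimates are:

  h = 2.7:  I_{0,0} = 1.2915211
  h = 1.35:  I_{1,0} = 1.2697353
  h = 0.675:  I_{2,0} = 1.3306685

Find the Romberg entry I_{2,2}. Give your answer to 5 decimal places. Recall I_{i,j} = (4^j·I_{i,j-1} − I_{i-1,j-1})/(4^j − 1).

I_{1,1} = 1.2697353 + (1.2697353 − 1.2915211)/3 = 1.2624734
I_{2,1} = (4·1.3306685 − 1.2697353) / 3 = 1.3509796
I_{2,2} = 1.3509796 + (1.3509796 − 1.2624734)/15 = 1.3568800

1.35688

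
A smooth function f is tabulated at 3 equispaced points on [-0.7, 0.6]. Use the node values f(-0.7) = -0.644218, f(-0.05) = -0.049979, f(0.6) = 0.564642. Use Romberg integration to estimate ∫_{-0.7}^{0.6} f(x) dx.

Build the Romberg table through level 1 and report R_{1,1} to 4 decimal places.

-0.0606

R_{0,0} (trapezoid, 1 panel, h=1.3000): -0.051724
R_{1,0} (trapezoid, 2 panels, h=0.6500): -0.058349
R_{1,1} = -0.058349 + (-0.058349 − (-0.051724))/3 = -0.060557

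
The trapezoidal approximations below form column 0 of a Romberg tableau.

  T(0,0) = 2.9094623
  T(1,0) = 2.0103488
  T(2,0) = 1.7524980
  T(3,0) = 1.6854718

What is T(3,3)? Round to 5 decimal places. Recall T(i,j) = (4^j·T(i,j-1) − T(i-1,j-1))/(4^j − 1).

1.66289

Richardson extrapolation on the trapezoidal column (denominator 4−1=3):
T(1,1) = (4·2.0103488 − 2.9094623) / 3 = 1.7106443
T(2,1) = (4·1.7524980 − 2.0103488) / 3 = 1.6665477
T(3,1) = 1.6854718 + (1.6854718 − 1.7524980)/3 = 1.6631297
T(2,2) = (16·1.6665477 − 1.7106443) / 15 = 1.6636079
T(3,2) = (16·1.6631297 − 1.6665477) / 15 = 1.6629018
T(3,3) = 1.6629018 + (1.6629018 − 1.6636079)/63 = 1.6628906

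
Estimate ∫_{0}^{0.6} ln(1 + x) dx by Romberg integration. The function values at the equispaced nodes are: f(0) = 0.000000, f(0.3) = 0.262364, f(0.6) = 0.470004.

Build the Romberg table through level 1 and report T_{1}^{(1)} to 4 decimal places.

0.1519

T_{0}^{(0)} (trapezoid, 1 panel, h=0.6000): 0.141001
T_{1}^{(0)} (trapezoid, 2 panels, h=0.3000): 0.149210
T_{1}^{(1)} = 0.149210 + (0.149210 − 0.141001)/3 = 0.151946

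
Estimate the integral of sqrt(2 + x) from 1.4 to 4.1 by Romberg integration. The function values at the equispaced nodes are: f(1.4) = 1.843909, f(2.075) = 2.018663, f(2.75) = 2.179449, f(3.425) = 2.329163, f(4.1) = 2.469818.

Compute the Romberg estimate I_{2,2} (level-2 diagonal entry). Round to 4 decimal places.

I_{0,0} (trapezoid, 1 panel, h=2.7000): 5.823531
I_{1,0} (trapezoid, 2 panels, h=1.3500): 5.854022
I_{2,0} (trapezoid, 4 panels, h=0.6750): 5.861793
I_{1,1} = 5.854022 + (5.854022 − 5.823531)/3 = 5.864186
I_{2,1} = 5.861793 + (5.861793 − 5.854022)/3 = 5.864383
I_{2,2} = 5.864383 + (5.864383 − 5.864186)/15 = 5.864396

5.8644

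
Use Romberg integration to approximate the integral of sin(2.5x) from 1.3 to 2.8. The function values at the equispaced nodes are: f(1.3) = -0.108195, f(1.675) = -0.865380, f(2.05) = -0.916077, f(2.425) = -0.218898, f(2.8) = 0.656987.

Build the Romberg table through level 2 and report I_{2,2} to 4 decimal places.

I_{0,0} (trapezoid, 1 panel, h=1.5000): 0.411594
I_{1,0} (trapezoid, 2 panels, h=0.7500): -0.481261
I_{2,0} (trapezoid, 4 panels, h=0.3750): -0.647235
I_{1,1} = -0.481261 + (-0.481261 − 0.411594)/3 = -0.778879
I_{2,1} = -0.647235 + (-0.647235 − (-0.481261))/3 = -0.702560
I_{2,2} = -0.702560 + (-0.702560 − (-0.778879))/15 = -0.697472

-0.6975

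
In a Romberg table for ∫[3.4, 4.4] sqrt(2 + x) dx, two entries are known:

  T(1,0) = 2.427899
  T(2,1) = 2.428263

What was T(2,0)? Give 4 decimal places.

From T(2,1) = (4·T(2,0) − T(1,0))/3, solve for T(2,0):
4·T(2,0) = 3·2.428263 + 2.427899 = 9.712688
T(2,0) = 2.428172

2.4282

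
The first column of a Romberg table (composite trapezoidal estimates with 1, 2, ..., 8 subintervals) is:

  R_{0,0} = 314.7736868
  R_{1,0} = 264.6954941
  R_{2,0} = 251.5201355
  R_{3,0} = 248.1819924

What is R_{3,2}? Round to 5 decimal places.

Richardson extrapolation on the trapezoidal column (denominator 4−1=3):
R_{2,1} = (4·251.5201355 − 264.6954941) / 3 = 247.1283493
R_{3,1} = 248.1819924 + (248.1819924 − 251.5201355)/3 = 247.0692780
R_{3,2} = 247.0692780 + (247.0692780 − 247.1283493)/15 = 247.0653399

247.06534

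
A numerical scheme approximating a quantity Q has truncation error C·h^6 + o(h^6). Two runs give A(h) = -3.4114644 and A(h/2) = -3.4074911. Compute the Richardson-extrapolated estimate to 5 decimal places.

-3.40743

The leading error scales as h^6; refining by a factor of 2 reduces it by 2^6 = 64.
Extrapolated value = (64·A(h/2) − A(h)) / (64 − 1)
= (64·(-3.4074911) − (-3.4114644)) / 63
= -214.6679660 / 63 = -3.4074280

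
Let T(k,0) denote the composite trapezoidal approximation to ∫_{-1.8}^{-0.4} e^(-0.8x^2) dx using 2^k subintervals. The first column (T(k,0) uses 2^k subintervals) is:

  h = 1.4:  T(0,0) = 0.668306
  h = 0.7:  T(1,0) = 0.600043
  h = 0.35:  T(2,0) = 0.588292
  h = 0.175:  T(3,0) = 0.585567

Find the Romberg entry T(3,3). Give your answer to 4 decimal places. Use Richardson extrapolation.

0.5847

Richardson extrapolation on the trapezoidal column (denominator 4−1=3):
T(1,1) = 0.600043 + (0.600043 − 0.668306)/3 = 0.577289
T(2,1) = (4·0.588292 − 0.600043) / 3 = 0.584375
T(3,1) = (4·0.585567 − 0.588292) / 3 = 0.584659
T(2,2) = 0.584375 + (0.584375 − 0.577289)/15 = 0.584847
T(3,2) = (16·0.584659 − 0.584375) / 15 = 0.584678
T(3,3) = (64·0.584678 − 0.584847) / 63 = 0.584675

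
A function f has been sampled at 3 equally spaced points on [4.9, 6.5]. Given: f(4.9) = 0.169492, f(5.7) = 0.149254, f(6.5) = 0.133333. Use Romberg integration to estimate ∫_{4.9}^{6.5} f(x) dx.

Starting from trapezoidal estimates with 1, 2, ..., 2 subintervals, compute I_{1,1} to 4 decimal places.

0.2400

I_{0,0} (trapezoid, 1 panel, h=1.6000): 0.242260
I_{1,0} (trapezoid, 2 panels, h=0.8000): 0.240533
I_{1,1} = 0.240533 + (0.240533 − 0.242260)/3 = 0.239957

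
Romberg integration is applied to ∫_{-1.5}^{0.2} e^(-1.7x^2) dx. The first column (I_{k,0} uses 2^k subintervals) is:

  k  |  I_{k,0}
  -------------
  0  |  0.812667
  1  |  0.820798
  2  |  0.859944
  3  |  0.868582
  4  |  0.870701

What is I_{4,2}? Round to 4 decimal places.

I_{3,1} = 0.868582 + (0.868582 − 0.859944)/3 = 0.871461
I_{4,1} = (4·0.870701 − 0.868582) / 3 = 0.871407
I_{4,2} = (16·0.871407 − 0.871461) / 15 = 0.871403

0.8714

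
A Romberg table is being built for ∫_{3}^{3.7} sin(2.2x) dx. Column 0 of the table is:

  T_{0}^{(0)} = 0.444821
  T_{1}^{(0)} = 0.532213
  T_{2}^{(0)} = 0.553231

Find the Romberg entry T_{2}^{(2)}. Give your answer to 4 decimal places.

Richardson extrapolation on the trapezoidal column (denominator 4−1=3):
T_{1}^{(1)} = 0.532213 + (0.532213 − 0.444821)/3 = 0.561344
T_{2}^{(1)} = 0.553231 + (0.553231 − 0.532213)/3 = 0.560237
T_{2}^{(2)} = (16·0.560237 − 0.561344) / 15 = 0.560163

0.5602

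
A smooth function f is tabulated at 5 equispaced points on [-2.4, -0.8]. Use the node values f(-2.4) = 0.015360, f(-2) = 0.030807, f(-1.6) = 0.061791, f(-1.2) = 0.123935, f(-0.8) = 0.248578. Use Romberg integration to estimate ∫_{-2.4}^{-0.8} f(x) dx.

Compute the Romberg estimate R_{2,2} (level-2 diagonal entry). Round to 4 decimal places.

R_{0,0} (trapezoid, 1 panel, h=1.6000): 0.211150
R_{1,0} (trapezoid, 2 panels, h=0.8000): 0.155008
R_{2,0} (trapezoid, 4 panels, h=0.4000): 0.139401
R_{1,1} = 0.155008 + (0.155008 − 0.211150)/3 = 0.136294
R_{2,1} = 0.139401 + (0.139401 − 0.155008)/3 = 0.134199
R_{2,2} = 0.134199 + (0.134199 − 0.136294)/15 = 0.134059

0.1341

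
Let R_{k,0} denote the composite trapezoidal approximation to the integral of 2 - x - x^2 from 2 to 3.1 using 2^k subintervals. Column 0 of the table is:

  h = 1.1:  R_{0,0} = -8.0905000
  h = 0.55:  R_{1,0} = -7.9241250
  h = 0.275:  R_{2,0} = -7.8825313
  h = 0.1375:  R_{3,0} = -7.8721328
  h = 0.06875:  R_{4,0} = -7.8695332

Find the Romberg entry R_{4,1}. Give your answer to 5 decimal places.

-7.86867

Richardson extrapolation on the trapezoidal column (denominator 4−1=3):
R_{4,1} = -7.8695332 + (-7.8695332 − (-7.8721328))/3 = -7.8686667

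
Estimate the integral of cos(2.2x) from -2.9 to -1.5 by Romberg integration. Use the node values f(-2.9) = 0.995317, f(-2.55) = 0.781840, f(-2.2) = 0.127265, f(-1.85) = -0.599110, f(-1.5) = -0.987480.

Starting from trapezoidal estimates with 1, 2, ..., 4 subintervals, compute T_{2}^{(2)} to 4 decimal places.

T_{0}^{(0)} (trapezoid, 1 panel, h=1.4000): 0.005486
T_{1}^{(0)} (trapezoid, 2 panels, h=0.7000): 0.091828
T_{2}^{(0)} (trapezoid, 4 panels, h=0.3500): 0.109870
T_{1}^{(1)} = 0.091828 + (0.091828 − 0.005486)/3 = 0.120609
T_{2}^{(1)} = 0.109870 + (0.109870 − 0.091828)/3 = 0.115884
T_{2}^{(2)} = 0.115884 + (0.115884 − 0.120609)/15 = 0.115569

0.1156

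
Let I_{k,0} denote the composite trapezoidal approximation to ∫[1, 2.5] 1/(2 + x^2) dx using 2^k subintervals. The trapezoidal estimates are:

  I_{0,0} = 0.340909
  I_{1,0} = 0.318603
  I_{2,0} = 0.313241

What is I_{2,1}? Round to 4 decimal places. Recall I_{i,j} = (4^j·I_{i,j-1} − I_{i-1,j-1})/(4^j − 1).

I_{2,1} = 0.313241 + (0.313241 − 0.318603)/3 = 0.311454
(Column j=1 coincides with Simpson's rule on the same nodes.)

0.3115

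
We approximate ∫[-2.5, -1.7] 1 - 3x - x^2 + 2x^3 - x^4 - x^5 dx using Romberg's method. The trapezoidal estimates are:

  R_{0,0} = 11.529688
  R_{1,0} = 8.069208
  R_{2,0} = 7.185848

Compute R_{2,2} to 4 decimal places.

R_{1,1} = 8.069208 + (8.069208 − 11.529688)/3 = 6.915715
R_{2,1} = (4·7.185848 − 8.069208) / 3 = 6.891395
R_{2,2} = 6.891395 + (6.891395 − 6.915715)/15 = 6.889774

6.8898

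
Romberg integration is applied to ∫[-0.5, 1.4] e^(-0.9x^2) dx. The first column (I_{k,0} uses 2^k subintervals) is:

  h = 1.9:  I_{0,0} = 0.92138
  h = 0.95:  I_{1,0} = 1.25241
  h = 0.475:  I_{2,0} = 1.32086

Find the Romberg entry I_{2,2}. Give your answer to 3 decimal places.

1.342

Richardson extrapolation on the trapezoidal column (denominator 4−1=3):
I_{1,1} = 1.25241 + (1.25241 − 0.92138)/3 = 1.36275
I_{2,1} = (4·1.32086 − 1.25241) / 3 = 1.34368
I_{2,2} = (16·1.34368 − 1.36275) / 15 = 1.34241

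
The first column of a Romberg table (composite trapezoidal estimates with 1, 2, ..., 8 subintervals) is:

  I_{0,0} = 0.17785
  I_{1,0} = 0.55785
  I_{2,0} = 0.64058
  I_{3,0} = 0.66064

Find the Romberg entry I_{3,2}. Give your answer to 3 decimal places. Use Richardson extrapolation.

0.667

Richardson extrapolation on the trapezoidal column (denominator 4−1=3):
I_{2,1} = 0.64058 + (0.64058 − 0.55785)/3 = 0.66816
I_{3,1} = (4·0.66064 − 0.64058) / 3 = 0.66733
I_{3,2} = 0.66733 + (0.66733 − 0.66816)/15 = 0.66727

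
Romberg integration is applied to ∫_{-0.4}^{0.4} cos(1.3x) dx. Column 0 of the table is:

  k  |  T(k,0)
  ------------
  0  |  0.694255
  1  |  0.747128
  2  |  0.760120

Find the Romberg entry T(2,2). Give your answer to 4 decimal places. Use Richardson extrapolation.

T(1,1) = (4·0.747128 − 0.694255) / 3 = 0.764752
T(2,1) = (4·0.760120 − 0.747128) / 3 = 0.764451
T(2,2) = 0.764451 + (0.764451 − 0.764752)/15 = 0.764431

0.7644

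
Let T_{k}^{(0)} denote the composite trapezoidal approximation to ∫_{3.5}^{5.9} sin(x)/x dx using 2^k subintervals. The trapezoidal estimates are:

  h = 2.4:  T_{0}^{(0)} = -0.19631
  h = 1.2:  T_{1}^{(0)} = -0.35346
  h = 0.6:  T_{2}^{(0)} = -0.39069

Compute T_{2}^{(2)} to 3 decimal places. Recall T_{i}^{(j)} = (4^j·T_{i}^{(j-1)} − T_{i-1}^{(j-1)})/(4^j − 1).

Richardson extrapolation on the trapezoidal column (denominator 4−1=3):
T_{1}^{(1)} = (4·(-0.35346) − (-0.19631)) / 3 = -0.40584
T_{2}^{(1)} = (4·(-0.39069) − (-0.35346)) / 3 = -0.40310
T_{2}^{(2)} = (16·(-0.40310) − (-0.40584)) / 15 = -0.40292

-0.403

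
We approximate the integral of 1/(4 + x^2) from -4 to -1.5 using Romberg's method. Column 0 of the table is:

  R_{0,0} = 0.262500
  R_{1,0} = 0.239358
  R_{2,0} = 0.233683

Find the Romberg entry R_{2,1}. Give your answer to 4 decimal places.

0.2318

Richardson extrapolation on the trapezoidal column (denominator 4−1=3):
R_{2,1} = 0.233683 + (0.233683 − 0.239358)/3 = 0.231791
(Column j=1 coincides with Simpson's rule on the same nodes.)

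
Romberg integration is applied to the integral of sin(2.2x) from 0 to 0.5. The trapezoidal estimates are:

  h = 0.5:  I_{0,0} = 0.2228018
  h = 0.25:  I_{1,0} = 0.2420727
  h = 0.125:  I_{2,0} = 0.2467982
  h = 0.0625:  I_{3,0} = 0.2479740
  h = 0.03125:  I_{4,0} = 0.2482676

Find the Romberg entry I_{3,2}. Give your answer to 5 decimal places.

0.24837

Richardson extrapolation on the trapezoidal column (denominator 4−1=3):
I_{2,1} = 0.2467982 + (0.2467982 − 0.2420727)/3 = 0.2483734
I_{3,1} = (4·0.2479740 − 0.2467982) / 3 = 0.2483659
I_{3,2} = 0.2483659 + (0.2483659 − 0.2483734)/15 = 0.2483654
(Column j=1 coincides with Simpson's rule on the same nodes.)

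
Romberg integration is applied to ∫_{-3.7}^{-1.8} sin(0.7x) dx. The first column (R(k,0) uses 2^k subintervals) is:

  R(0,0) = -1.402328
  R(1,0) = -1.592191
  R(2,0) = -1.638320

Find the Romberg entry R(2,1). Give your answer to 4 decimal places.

-1.6537

R(2,1) = -1.638320 + (-1.638320 − (-1.592191))/3 = -1.653696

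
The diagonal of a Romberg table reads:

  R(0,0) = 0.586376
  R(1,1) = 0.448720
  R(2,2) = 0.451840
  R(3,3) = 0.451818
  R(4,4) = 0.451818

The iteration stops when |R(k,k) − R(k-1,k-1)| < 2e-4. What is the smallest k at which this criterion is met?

k = 3

|R(1,1) − R(0,0)| = 0.137656 ≥ 2e-4
|R(2,2) − R(1,1)| = 0.003120 ≥ 2e-4
|R(3,3) − R(2,2)| = 0.000022 < 2e-4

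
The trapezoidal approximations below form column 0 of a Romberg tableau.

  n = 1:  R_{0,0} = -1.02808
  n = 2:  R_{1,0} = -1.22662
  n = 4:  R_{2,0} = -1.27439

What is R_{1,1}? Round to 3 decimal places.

-1.293

R_{1,1} = (4·(-1.22662) − (-1.02808)) / 3 = -1.29280
(Column j=1 coincides with Simpson's rule on the same nodes.)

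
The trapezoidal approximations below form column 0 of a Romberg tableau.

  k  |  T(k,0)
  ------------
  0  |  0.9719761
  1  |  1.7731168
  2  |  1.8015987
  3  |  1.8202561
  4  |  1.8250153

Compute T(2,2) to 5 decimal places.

Richardson extrapolation on the trapezoidal column (denominator 4−1=3):
T(1,1) = (4·1.7731168 − 0.9719761) / 3 = 2.0401637
T(2,1) = (4·1.8015987 − 1.7731168) / 3 = 1.8110927
T(2,2) = 1.8110927 + (1.8110927 − 2.0401637)/15 = 1.7958213

1.79582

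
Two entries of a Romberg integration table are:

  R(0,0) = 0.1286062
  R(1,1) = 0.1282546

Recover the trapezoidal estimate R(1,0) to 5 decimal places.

0.12834

From R(1,1) = (4·R(1,0) − R(0,0))/3, solve for R(1,0):
4·R(1,0) = 3·0.1282546 + 0.1286062 = 0.5133700
R(1,0) = 0.1283425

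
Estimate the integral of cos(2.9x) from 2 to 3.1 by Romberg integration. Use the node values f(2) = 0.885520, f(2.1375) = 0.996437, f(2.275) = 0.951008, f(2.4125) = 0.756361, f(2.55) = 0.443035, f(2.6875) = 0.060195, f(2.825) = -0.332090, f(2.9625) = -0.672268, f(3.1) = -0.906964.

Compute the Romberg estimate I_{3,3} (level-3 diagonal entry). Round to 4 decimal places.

I_{0,0} (trapezoid, 1 panel, h=1.1000): -0.011794
I_{1,0} (trapezoid, 2 panels, h=0.5500): 0.237772
I_{2,0} (trapezoid, 4 panels, h=0.2750): 0.289089
I_{3,0} (trapezoid, 8 panels, h=0.1375): 0.301394
I_{1,1} = 0.237772 + (0.237772 − (-0.011794))/3 = 0.320961
I_{2,1} = 0.289089 + (0.289089 − 0.237772)/3 = 0.306195
I_{3,1} = 0.301394 + (0.301394 − 0.289089)/3 = 0.305496
I_{2,2} = 0.306195 + (0.306195 − 0.320961)/15 = 0.305211
I_{3,2} = 0.305496 + (0.305496 − 0.306195)/15 = 0.305449
I_{3,3} = 0.305449 + (0.305449 − 0.305211)/63 = 0.305453

0.3055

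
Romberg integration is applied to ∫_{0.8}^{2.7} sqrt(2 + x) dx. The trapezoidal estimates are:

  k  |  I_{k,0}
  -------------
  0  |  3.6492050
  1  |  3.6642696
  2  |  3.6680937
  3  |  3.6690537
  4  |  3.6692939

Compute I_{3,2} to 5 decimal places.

3.66937

I_{2,1} = (4·3.6680937 − 3.6642696) / 3 = 3.6693684
I_{3,1} = (4·3.6690537 − 3.6680937) / 3 = 3.6693737
I_{3,2} = 3.6693737 + (3.6693737 − 3.6693684)/15 = 3.6693741
(Column j=1 coincides with Simpson's rule on the same nodes.)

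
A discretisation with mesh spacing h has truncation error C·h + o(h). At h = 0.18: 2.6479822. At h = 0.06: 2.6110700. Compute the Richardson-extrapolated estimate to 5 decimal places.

The leading error scales as h; refining by a factor of 3 reduces it by 3^1 = 3.
Extrapolated value = (3·A(h/3) − A(h)) / (3 − 1)
= (3·2.6110700 − 2.6479822) / 2
= 5.1852278 / 2 = 2.5926139

2.59261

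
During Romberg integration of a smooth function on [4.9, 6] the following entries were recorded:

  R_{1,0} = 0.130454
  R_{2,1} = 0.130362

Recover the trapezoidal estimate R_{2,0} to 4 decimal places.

0.1304

From R_{2,1} = (4·R_{2,0} − R_{1,0})/3, solve for R_{2,0}:
4·R_{2,0} = 3·0.130362 + 0.130454 = 0.521540
R_{2,0} = 0.130385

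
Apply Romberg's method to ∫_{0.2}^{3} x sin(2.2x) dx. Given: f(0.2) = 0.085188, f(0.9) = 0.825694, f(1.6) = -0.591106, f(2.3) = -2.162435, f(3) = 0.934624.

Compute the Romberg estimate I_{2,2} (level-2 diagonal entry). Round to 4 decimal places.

-1.3294

I_{0,0} (trapezoid, 1 panel, h=2.8000): 1.427737
I_{1,0} (trapezoid, 2 panels, h=1.4000): -0.113680
I_{2,0} (trapezoid, 4 panels, h=0.7000): -0.992559
I_{1,1} = -0.113680 + (-0.113680 − 1.427737)/3 = -0.627486
I_{2,1} = -0.992559 + (-0.992559 − (-0.113680))/3 = -1.285519
I_{2,2} = -1.285519 + (-1.285519 − (-0.627486))/15 = -1.329388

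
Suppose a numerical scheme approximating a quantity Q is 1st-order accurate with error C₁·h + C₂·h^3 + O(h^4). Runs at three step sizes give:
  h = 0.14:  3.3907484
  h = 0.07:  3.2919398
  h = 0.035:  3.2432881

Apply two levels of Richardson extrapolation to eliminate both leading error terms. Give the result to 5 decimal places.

3.19485

First eliminate the h term (factor 2^1 = 2):
  B₁ = (2·3.2919398 − 3.3907484)/1 = 3.1931312
  B₂ = (2·3.2432881 − 3.2919398)/1 = 3.1946364
Then eliminate the h^3 term (factor 2^3 = 8):
  (8·3.1946364 − 3.1931312)/7 = 3.1948514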